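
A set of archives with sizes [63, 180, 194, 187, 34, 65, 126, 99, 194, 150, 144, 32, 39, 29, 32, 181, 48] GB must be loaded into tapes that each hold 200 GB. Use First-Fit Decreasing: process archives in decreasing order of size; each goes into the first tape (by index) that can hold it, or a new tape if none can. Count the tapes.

10

Sorted descending: 194, 194, 187, 181, 180, 150, 144, 126, 99, 65, 63, 48, 39, 34, 32, 32, 29.
tape 1: place 194 GB, 6 GB left
tape 2: place 194 GB, 6 GB left
tape 3: place 187 GB, 13 GB left
tape 4: place 181 GB, 19 GB left
tape 5: place 180 GB, 20 GB left
tape 6: place 150 GB, 50 GB left
tape 7: place 144 GB, 56 GB left
tape 8: place 126 GB, 74 GB left
tape 9: place 99 GB, 101 GB left
tape 8: place 65 GB, 9 GB left
tape 9: place 63 GB, 38 GB left
tape 6: place 48 GB, 2 GB left
tape 7: place 39 GB, 17 GB left
tape 9: place 34 GB, 4 GB left
tape 10: place 32 GB, 168 GB left
tape 10: place 32 GB, 136 GB left
tape 10: place 29 GB, 107 GB left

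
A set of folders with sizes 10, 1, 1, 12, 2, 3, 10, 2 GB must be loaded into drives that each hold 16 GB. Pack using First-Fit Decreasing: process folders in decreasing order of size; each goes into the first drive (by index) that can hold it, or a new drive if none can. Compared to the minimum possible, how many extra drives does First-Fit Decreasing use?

0

First-Fit Decreasing: [12,3,1] [10,2,2,1] [10] → 3 drives.
Total size 41 GB; any packing needs at least ⌈41/16⌉ = 3 drives.
So 3 is already optimal.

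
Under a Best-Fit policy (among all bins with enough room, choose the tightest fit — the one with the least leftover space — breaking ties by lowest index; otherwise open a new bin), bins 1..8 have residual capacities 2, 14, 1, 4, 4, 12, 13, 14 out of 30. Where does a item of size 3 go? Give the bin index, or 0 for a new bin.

Bins with room: bin 2 (14), bin 4 (4), bin 5 (4), bin 6 (12), bin 7 (13), bin 8 (14).
Tightest fit is bin 4 with 4 free.

4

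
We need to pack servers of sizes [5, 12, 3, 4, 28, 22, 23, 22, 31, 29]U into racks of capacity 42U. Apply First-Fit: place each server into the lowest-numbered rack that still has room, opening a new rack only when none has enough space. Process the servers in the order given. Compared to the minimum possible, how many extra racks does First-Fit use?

1

First-Fit: [5,12,3,4] [28] [22] [23] [22] [31] [29] → 7 racks.
6 servers exceed 21U (half the capacity), and no two of those can share a rack, so at least 6 racks are needed.
An optimal packing achieves that bound: [31,5,4] [29,12] [28,3] [23] [22] [22] → 6 racks.
Excess: 7 − 6 = 1.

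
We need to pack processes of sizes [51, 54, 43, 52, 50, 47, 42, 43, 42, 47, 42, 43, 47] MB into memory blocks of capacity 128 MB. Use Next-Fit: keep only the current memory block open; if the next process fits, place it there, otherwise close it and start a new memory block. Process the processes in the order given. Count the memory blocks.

memory block 1: place 51 MB, 77 MB left
memory block 1: place 54 MB, 23 MB left
memory block 2: place 43 MB, 85 MB left
memory block 2: place 52 MB, 33 MB left
memory block 3: place 50 MB, 78 MB left
memory block 3: place 47 MB, 31 MB left
memory block 4: place 42 MB, 86 MB left
memory block 4: place 43 MB, 43 MB left
memory block 4: place 42 MB, 1 MB left
memory block 5: place 47 MB, 81 MB left
memory block 5: place 42 MB, 39 MB left
memory block 6: place 43 MB, 85 MB left
memory block 6: place 47 MB, 38 MB left

6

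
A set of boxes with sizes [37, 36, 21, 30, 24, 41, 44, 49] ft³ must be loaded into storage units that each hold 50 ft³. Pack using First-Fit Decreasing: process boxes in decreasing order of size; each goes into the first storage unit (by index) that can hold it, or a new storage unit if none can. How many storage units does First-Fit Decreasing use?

Sorted descending: 49, 44, 41, 37, 36, 30, 24, 21.
storage unit 1: place 49 ft³, 1 ft³ left
storage unit 2: place 44 ft³, 6 ft³ left
storage unit 3: place 41 ft³, 9 ft³ left
storage unit 4: place 37 ft³, 13 ft³ left
storage unit 5: place 36 ft³, 14 ft³ left
storage unit 6: place 30 ft³, 20 ft³ left
storage unit 7: place 24 ft³, 26 ft³ left
storage unit 7: place 21 ft³, 5 ft³ left
Final storage units: [49] [44] [41] [37] [36] [30] [24,21].

7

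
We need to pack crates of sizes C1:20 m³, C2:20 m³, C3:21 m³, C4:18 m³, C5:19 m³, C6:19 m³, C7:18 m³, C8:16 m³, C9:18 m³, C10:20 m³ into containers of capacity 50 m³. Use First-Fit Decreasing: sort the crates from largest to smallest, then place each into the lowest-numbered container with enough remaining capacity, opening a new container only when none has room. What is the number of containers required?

5

Sorted descending: 21, 20, 20, 20, 19, 19, 18, 18, 18, 16.
21 m³ → container 1 (remaining 29 m³)
20 m³ → container 1 (remaining 9 m³)
20 m³ → container 2 (remaining 30 m³)
20 m³ → container 2 (remaining 10 m³)
19 m³ → container 3 (remaining 31 m³)
19 m³ → container 3 (remaining 12 m³)
18 m³ → container 4 (remaining 32 m³)
18 m³ → container 4 (remaining 14 m³)
18 m³ → container 5 (remaining 32 m³)
16 m³ → container 5 (remaining 16 m³)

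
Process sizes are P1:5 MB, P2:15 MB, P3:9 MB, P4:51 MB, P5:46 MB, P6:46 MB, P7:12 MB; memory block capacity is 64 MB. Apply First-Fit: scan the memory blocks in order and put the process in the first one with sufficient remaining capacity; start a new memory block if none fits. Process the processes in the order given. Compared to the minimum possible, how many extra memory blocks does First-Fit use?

1

First-Fit: [5,15,9,12] [51] [46] [46] → 4 memory blocks.
Total size 184 MB; any packing needs at least ⌈184/64⌉ = 3 memory blocks.
An optimal packing achieves that bound: [51,12] [46,15] [46,9,5] → 3 memory blocks.
Excess: 4 − 3 = 1.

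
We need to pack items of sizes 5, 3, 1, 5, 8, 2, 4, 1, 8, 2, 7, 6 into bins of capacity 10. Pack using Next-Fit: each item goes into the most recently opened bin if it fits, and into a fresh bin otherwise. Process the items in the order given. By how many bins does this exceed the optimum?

1

Next-Fit: [5,3,1] [5] [8,2] [4,1] [8,2] [7] [6] → 7 bins.
Total size 52; any packing needs at least ⌈52/10⌉ = 6 bins.
An optimal packing achieves that bound: [8,2] [8,2] [7,3] [6,4] [5,5] [1,1] → 6 bins.
Excess: 7 − 6 = 1.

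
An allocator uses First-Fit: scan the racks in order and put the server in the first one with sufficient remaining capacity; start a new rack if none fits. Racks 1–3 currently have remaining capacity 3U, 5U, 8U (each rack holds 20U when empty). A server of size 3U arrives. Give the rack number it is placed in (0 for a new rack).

Racks with room: rack 1 (3U), rack 2 (5U), rack 3 (8U).
The first with room is rack 1.

1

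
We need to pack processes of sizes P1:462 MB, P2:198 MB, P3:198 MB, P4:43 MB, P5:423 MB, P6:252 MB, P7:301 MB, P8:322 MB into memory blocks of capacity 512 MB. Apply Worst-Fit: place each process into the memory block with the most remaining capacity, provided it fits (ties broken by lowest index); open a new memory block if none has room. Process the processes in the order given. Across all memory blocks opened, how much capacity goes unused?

873

P1 (462 MB) → memory block 1 (remaining 50 MB)
P2 (198 MB) → memory block 2 (remaining 314 MB)
P3 (198 MB) → memory block 2 (remaining 116 MB)
P4 (43 MB) → memory block 2 (remaining 73 MB)
P5 (423 MB) → memory block 3 (remaining 89 MB)
P6 (252 MB) → memory block 4 (remaining 260 MB)
P7 (301 MB) → memory block 5 (remaining 211 MB)
P8 (322 MB) → memory block 6 (remaining 190 MB)
6 memory blocks × 512 MB = 3072 MB; used 2199 MB; unused 873 MB.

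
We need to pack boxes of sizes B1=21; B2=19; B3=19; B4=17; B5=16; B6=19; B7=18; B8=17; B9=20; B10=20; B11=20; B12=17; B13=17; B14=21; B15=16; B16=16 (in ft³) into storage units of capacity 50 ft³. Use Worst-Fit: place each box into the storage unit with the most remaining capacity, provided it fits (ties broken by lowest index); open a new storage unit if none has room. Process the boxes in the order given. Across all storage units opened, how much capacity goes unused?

Put B1 (21 ft³) in storage unit 1; 29 ft³ remain.
Put B2 (19 ft³) in storage unit 1; 10 ft³ remain.
Put B3 (19 ft³) in storage unit 2; 31 ft³ remain.
Put B4 (17 ft³) in storage unit 2; 14 ft³ remain.
Put B5 (16 ft³) in storage unit 3; 34 ft³ remain.
Put B6 (19 ft³) in storage unit 3; 15 ft³ remain.
Put B7 (18 ft³) in storage unit 4; 32 ft³ remain.
Put B8 (17 ft³) in storage unit 4; 15 ft³ remain.
Put B9 (20 ft³) in storage unit 5; 30 ft³ remain.
Put B10 (20 ft³) in storage unit 5; 10 ft³ remain.
Put B11 (20 ft³) in storage unit 6; 30 ft³ remain.
Put B12 (17 ft³) in storage unit 6; 13 ft³ remain.
Put B13 (17 ft³) in storage unit 7; 33 ft³ remain.
Put B14 (21 ft³) in storage unit 7; 12 ft³ remain.
Put B15 (16 ft³) in storage unit 8; 34 ft³ remain.
Put B16 (16 ft³) in storage unit 8; 18 ft³ remain.
8 storage units × 50 ft³ = 400 ft³; used 293 ft³; unused 107 ft³.

107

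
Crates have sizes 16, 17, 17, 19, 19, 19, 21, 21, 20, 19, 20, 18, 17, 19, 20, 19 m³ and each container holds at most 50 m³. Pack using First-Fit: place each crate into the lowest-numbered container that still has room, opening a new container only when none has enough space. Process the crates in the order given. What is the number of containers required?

8 containers

16 m³ → container 1 (remaining 34 m³)
17 m³ → container 1 (remaining 17 m³)
17 m³ → container 1 (remaining 0 m³)
19 m³ → container 2 (remaining 31 m³)
19 m³ → container 2 (remaining 12 m³)
19 m³ → container 3 (remaining 31 m³)
21 m³ → container 3 (remaining 10 m³)
21 m³ → container 4 (remaining 29 m³)
20 m³ → container 4 (remaining 9 m³)
19 m³ → container 5 (remaining 31 m³)
20 m³ → container 5 (remaining 11 m³)
18 m³ → container 6 (remaining 32 m³)
17 m³ → container 6 (remaining 15 m³)
19 m³ → container 7 (remaining 31 m³)
20 m³ → container 7 (remaining 11 m³)
19 m³ → container 8 (remaining 31 m³)
Final containers: [16,17,17] [19,19] [19,21] [21,20] [19,20] [18,17] [19,20] [19].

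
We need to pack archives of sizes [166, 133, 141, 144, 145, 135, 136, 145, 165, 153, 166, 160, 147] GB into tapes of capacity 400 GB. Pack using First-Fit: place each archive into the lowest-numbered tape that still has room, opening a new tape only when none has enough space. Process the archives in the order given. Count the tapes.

166 GB → tape 1 (remaining 234 GB)
133 GB → tape 1 (remaining 101 GB)
141 GB → tape 2 (remaining 259 GB)
144 GB → tape 2 (remaining 115 GB)
145 GB → tape 3 (remaining 255 GB)
135 GB → tape 3 (remaining 120 GB)
136 GB → tape 4 (remaining 264 GB)
145 GB → tape 4 (remaining 119 GB)
165 GB → tape 5 (remaining 235 GB)
153 GB → tape 5 (remaining 82 GB)
166 GB → tape 6 (remaining 234 GB)
160 GB → tape 6 (remaining 74 GB)
147 GB → tape 7 (remaining 253 GB)
Final tapes: [166,133] [141,144] [145,135] [136,145] [165,153] [166,160] [147].

7 tapes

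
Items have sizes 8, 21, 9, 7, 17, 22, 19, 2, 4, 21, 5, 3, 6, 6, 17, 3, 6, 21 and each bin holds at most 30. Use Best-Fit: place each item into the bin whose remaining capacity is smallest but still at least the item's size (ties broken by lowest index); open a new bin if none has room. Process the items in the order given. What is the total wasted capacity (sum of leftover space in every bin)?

bin 1: place 8, 22 left
bin 1: place 21, 1 left
bin 2: place 9, 21 left
bin 2: place 7, 14 left
bin 3: place 17, 13 left
bin 4: place 22, 8 left
bin 5: place 19, 11 left
bin 4: place 2, 6 left
bin 4: place 4, 2 left
bin 6: place 21, 9 left
bin 6: place 5, 4 left
bin 6: place 3, 1 left
bin 5: place 6, 5 left
bin 3: place 6, 7 left
bin 7: place 17, 13 left
bin 5: place 3, 2 left
bin 3: place 6, 1 left
bin 8: place 21, 9 left
8 bins × 30 = 240; used 197; unused 43.

43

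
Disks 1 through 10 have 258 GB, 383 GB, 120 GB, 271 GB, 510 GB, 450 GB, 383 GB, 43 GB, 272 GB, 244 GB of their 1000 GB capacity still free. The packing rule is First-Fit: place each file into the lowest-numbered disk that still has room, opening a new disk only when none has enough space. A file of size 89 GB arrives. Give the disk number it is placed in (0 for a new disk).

1

Disks with room: disk 1 (258 GB), disk 2 (383 GB), disk 3 (120 GB), disk 4 (271 GB), disk 5 (510 GB), disk 6 (450 GB), disk 7 (383 GB), disk 9 (272 GB), disk 10 (244 GB).
The first with room is disk 1.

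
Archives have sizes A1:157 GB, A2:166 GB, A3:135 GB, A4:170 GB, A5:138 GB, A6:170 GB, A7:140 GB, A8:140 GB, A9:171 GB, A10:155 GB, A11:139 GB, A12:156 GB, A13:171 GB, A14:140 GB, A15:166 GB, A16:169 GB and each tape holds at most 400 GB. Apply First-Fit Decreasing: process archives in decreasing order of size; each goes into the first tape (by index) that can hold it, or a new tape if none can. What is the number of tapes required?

8 tapes

Sorted descending: 171, 171, 170, 170, 169, 166, 166, 157, 156, 155, 140, 140, 140, 139, 138, 135.
tape 1: place 171 GB, 229 GB left
tape 1: place 171 GB, 58 GB left
tape 2: place 170 GB, 230 GB left
tape 2: place 170 GB, 60 GB left
tape 3: place 169 GB, 231 GB left
tape 3: place 166 GB, 65 GB left
tape 4: place 166 GB, 234 GB left
tape 4: place 157 GB, 77 GB left
tape 5: place 156 GB, 244 GB left
tape 5: place 155 GB, 89 GB left
tape 6: place 140 GB, 260 GB left
tape 6: place 140 GB, 120 GB left
tape 7: place 140 GB, 260 GB left
tape 7: place 139 GB, 121 GB left
tape 8: place 138 GB, 262 GB left
tape 8: place 135 GB, 127 GB left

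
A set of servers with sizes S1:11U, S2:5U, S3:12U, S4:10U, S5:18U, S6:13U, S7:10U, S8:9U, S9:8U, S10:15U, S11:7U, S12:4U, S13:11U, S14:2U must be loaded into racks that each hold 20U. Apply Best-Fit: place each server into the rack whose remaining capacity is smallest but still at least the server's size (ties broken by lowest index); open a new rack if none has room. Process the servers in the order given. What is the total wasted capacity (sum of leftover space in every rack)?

5

rack 1: place S1 (11U), 9U left
rack 1: place S2 (5U), 4U left
rack 2: place S3 (12U), 8U left
rack 3: place S4 (10U), 10U left
rack 4: place S5 (18U), 2U left
rack 5: place S6 (13U), 7U left
rack 3: place S7 (10U), 0U left
rack 6: place S8 (9U), 11U left
rack 2: place S9 (8U), 0U left
rack 7: place S10 (15U), 5U left
rack 5: place S11 (7U), 0U left
rack 1: place S12 (4U), 0U left
rack 6: place S13 (11U), 0U left
rack 4: place S14 (2U), 0U left
7 racks × 20U = 140U; used 135U; unused 5U.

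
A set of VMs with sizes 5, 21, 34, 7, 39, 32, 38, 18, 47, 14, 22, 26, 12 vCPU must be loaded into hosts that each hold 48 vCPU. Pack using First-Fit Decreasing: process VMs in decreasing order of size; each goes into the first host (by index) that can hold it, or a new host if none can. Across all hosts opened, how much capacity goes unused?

21

Sorted descending: 47, 39, 38, 34, 32, 26, 22, 21, 18, 14, 12, 7, 5.
Put 47 vCPU in host 1; 1 vCPU remain.
Put 39 vCPU in host 2; 9 vCPU remain.
Put 38 vCPU in host 3; 10 vCPU remain.
Put 34 vCPU in host 4; 14 vCPU remain.
Put 32 vCPU in host 5; 16 vCPU remain.
Put 26 vCPU in host 6; 22 vCPU remain.
Put 22 vCPU in host 6; 0 vCPU remain.
Put 21 vCPU in host 7; 27 vCPU remain.
Put 18 vCPU in host 7; 9 vCPU remain.
Put 14 vCPU in host 4; 0 vCPU remain.
Put 12 vCPU in host 5; 4 vCPU remain.
Put 7 vCPU in host 2; 2 vCPU remain.
Put 5 vCPU in host 3; 5 vCPU remain.
7 hosts × 48 vCPU = 336 vCPU; used 315 vCPU; unused 21 vCPU.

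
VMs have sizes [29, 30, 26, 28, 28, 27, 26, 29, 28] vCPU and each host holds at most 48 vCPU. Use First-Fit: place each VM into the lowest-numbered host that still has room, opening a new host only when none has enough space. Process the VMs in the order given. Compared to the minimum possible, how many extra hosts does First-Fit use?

0

First-Fit: [29] [30] [26] [28] [28] [27] [26] [29] [28] → 9 hosts.
9 VMs exceed 24 vCPU (half the capacity), and no two of those can share a host, so at least 9 hosts are needed.
So 9 is already optimal.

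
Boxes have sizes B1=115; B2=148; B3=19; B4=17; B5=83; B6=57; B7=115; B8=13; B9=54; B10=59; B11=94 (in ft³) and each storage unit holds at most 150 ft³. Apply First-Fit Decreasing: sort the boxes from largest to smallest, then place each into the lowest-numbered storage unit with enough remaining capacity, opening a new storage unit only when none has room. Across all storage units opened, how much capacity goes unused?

Sorted descending: 148, 115, 115, 94, 83, 59, 57, 54, 19, 17, 13.
storage unit 1: place 148 ft³, 2 ft³ left
storage unit 2: place 115 ft³, 35 ft³ left
storage unit 3: place 115 ft³, 35 ft³ left
storage unit 4: place 94 ft³, 56 ft³ left
storage unit 5: place 83 ft³, 67 ft³ left
storage unit 5: place 59 ft³, 8 ft³ left
storage unit 6: place 57 ft³, 93 ft³ left
storage unit 4: place 54 ft³, 2 ft³ left
storage unit 2: place 19 ft³, 16 ft³ left
storage unit 3: place 17 ft³, 18 ft³ left
storage unit 2: place 13 ft³, 3 ft³ left
6 storage units × 150 ft³ = 900 ft³; used 774 ft³; unused 126 ft³.

126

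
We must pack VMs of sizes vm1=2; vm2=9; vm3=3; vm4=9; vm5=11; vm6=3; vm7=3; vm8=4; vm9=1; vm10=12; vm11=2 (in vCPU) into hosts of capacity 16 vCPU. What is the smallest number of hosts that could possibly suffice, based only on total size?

4

Total size = 2 + 9 + 3 + 9 + 11 + 3 + 3 + 4 + 1 + 12 + 2 = 59 vCPU.
⌈59 / 16⌉ = 4.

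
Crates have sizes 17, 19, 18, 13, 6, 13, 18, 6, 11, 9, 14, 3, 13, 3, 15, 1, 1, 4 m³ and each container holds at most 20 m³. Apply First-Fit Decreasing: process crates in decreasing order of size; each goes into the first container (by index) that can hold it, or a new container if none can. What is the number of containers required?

Sorted descending: 19, 18, 18, 17, 15, 14, 13, 13, 13, 11, 9, 6, 6, 4, 3, 3, 1, 1.
Put 19 m³ in container 1; 1 m³ remain.
Put 18 m³ in container 2; 2 m³ remain.
Put 18 m³ in container 3; 2 m³ remain.
Put 17 m³ in container 4; 3 m³ remain.
Put 15 m³ in container 5; 5 m³ remain.
Put 14 m³ in container 6; 6 m³ remain.
Put 13 m³ in container 7; 7 m³ remain.
Put 13 m³ in container 8; 7 m³ remain.
Put 13 m³ in container 9; 7 m³ remain.
Put 11 m³ in container 10; 9 m³ remain.
Put 9 m³ in container 10; 0 m³ remain.
Put 6 m³ in container 6; 0 m³ remain.
Put 6 m³ in container 7; 1 m³ remain.
Put 4 m³ in container 5; 1 m³ remain.
Put 3 m³ in container 4; 0 m³ remain.
Put 3 m³ in container 8; 4 m³ remain.
Put 1 m³ in container 1; 0 m³ remain.
Put 1 m³ in container 2; 1 m³ remain.

10 containers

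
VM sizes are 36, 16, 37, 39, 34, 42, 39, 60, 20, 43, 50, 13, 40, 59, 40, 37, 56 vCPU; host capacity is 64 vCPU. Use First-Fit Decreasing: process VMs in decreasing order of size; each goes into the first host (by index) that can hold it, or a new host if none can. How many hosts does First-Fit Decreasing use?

14 hosts

Sorted descending: 60, 59, 56, 50, 43, 42, 40, 40, 39, 39, 37, 37, 36, 34, 20, 16, 13.
Put 60 vCPU in host 1; 4 vCPU remain.
Put 59 vCPU in host 2; 5 vCPU remain.
Put 56 vCPU in host 3; 8 vCPU remain.
Put 50 vCPU in host 4; 14 vCPU remain.
Put 43 vCPU in host 5; 21 vCPU remain.
Put 42 vCPU in host 6; 22 vCPU remain.
Put 40 vCPU in host 7; 24 vCPU remain.
Put 40 vCPU in host 8; 24 vCPU remain.
Put 39 vCPU in host 9; 25 vCPU remain.
Put 39 vCPU in host 10; 25 vCPU remain.
Put 37 vCPU in host 11; 27 vCPU remain.
Put 37 vCPU in host 12; 27 vCPU remain.
Put 36 vCPU in host 13; 28 vCPU remain.
Put 34 vCPU in host 14; 30 vCPU remain.
Put 20 vCPU in host 5; 1 vCPU remain.
Put 16 vCPU in host 6; 6 vCPU remain.
Put 13 vCPU in host 4; 1 vCPU remain.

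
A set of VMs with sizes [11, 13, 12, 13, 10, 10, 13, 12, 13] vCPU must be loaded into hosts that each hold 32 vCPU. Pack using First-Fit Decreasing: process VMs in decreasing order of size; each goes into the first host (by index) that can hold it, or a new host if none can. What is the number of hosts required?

Sorted descending: 13, 13, 13, 13, 12, 12, 11, 10, 10.
13 vCPU → host 1 (remaining 19 vCPU)
13 vCPU → host 1 (remaining 6 vCPU)
13 vCPU → host 2 (remaining 19 vCPU)
13 vCPU → host 2 (remaining 6 vCPU)
12 vCPU → host 3 (remaining 20 vCPU)
12 vCPU → host 3 (remaining 8 vCPU)
11 vCPU → host 4 (remaining 21 vCPU)
10 vCPU → host 4 (remaining 11 vCPU)
10 vCPU → host 4 (remaining 1 vCPU)
Final hosts: [13,13] [13,13] [12,12] [11,10,10].

4 hosts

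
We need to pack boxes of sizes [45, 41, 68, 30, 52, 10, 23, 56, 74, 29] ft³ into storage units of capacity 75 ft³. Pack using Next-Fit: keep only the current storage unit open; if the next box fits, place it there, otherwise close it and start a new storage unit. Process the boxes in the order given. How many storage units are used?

Put 45 ft³ in storage unit 1; 30 ft³ remain.
Put 41 ft³ in storage unit 2; 34 ft³ remain.
Put 68 ft³ in storage unit 3; 7 ft³ remain.
Put 30 ft³ in storage unit 4; 45 ft³ remain.
Put 52 ft³ in storage unit 5; 23 ft³ remain.
Put 10 ft³ in storage unit 5; 13 ft³ remain.
Put 23 ft³ in storage unit 6; 52 ft³ remain.
Put 56 ft³ in storage unit 7; 19 ft³ remain.
Put 74 ft³ in storage unit 8; 1 ft³ remain.
Put 29 ft³ in storage unit 9; 46 ft³ remain.

9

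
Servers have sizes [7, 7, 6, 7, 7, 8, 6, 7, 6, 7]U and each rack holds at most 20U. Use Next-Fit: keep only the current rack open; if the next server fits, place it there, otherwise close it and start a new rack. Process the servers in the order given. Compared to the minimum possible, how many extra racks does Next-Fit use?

0

Next-Fit: [7,7,6] [7,7] [8,6] [7,6,7] → 4 racks.
Total size 68U; any packing needs at least ⌈68/20⌉ = 4 racks.
So 4 is already optimal.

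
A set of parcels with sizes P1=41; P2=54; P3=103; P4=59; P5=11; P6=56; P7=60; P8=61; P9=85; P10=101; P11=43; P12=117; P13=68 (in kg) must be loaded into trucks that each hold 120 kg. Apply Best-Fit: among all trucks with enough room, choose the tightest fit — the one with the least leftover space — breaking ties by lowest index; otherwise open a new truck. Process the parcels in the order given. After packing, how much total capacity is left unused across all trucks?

Put P1 (41 kg) in truck 1; 79 kg remain.
Put P2 (54 kg) in truck 1; 25 kg remain.
Put P3 (103 kg) in truck 2; 17 kg remain.
Put P4 (59 kg) in truck 3; 61 kg remain.
Put P5 (11 kg) in truck 2; 6 kg remain.
Put P6 (56 kg) in truck 3; 5 kg remain.
Put P7 (60 kg) in truck 4; 60 kg remain.
Put P8 (61 kg) in truck 5; 59 kg remain.
Put P9 (85 kg) in truck 6; 35 kg remain.
Put P10 (101 kg) in truck 7; 19 kg remain.
Put P11 (43 kg) in truck 5; 16 kg remain.
Put P12 (117 kg) in truck 8; 3 kg remain.
Put P13 (68 kg) in truck 9; 52 kg remain.
9 trucks × 120 kg = 1080 kg; used 859 kg; unused 221 kg.

221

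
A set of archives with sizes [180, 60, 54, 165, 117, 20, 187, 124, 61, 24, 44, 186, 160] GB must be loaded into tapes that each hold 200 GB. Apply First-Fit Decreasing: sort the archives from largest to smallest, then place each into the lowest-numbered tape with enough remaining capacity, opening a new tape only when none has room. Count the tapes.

Sorted descending: 187, 186, 180, 165, 160, 124, 117, 61, 60, 54, 44, 24, 20.
tape 1: place 187 GB, 13 GB left
tape 2: place 186 GB, 14 GB left
tape 3: place 180 GB, 20 GB left
tape 4: place 165 GB, 35 GB left
tape 5: place 160 GB, 40 GB left
tape 6: place 124 GB, 76 GB left
tape 7: place 117 GB, 83 GB left
tape 6: place 61 GB, 15 GB left
tape 7: place 60 GB, 23 GB left
tape 8: place 54 GB, 146 GB left
tape 8: place 44 GB, 102 GB left
tape 4: place 24 GB, 11 GB left
tape 3: place 20 GB, 0 GB left
Final tapes: [187] [186] [180,20] [165,24] [160] [124,61] [117,60] [54,44].

8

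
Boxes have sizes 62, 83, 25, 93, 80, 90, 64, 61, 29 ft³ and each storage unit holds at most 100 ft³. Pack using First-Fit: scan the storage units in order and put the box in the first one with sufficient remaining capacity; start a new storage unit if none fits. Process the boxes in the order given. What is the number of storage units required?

Put 62 ft³ in storage unit 1; 38 ft³ remain.
Put 83 ft³ in storage unit 2; 17 ft³ remain.
Put 25 ft³ in storage unit 1; 13 ft³ remain.
Put 93 ft³ in storage unit 3; 7 ft³ remain.
Put 80 ft³ in storage unit 4; 20 ft³ remain.
Put 90 ft³ in storage unit 5; 10 ft³ remain.
Put 64 ft³ in storage unit 6; 36 ft³ remain.
Put 61 ft³ in storage unit 7; 39 ft³ remain.
Put 29 ft³ in storage unit 6; 7 ft³ remain.
Final storage units: [62,25] [83] [93] [80] [90] [64,29] [61].

7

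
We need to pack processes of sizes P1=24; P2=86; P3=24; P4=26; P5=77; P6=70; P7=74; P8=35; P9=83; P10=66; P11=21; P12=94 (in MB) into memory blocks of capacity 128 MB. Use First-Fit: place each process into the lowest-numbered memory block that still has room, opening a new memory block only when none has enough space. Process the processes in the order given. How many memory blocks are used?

P1 (24 MB) → memory block 1 (remaining 104 MB)
P2 (86 MB) → memory block 1 (remaining 18 MB)
P3 (24 MB) → memory block 2 (remaining 104 MB)
P4 (26 MB) → memory block 2 (remaining 78 MB)
P5 (77 MB) → memory block 2 (remaining 1 MB)
P6 (70 MB) → memory block 3 (remaining 58 MB)
P7 (74 MB) → memory block 4 (remaining 54 MB)
P8 (35 MB) → memory block 3 (remaining 23 MB)
P9 (83 MB) → memory block 5 (remaining 45 MB)
P10 (66 MB) → memory block 6 (remaining 62 MB)
P11 (21 MB) → memory block 3 (remaining 2 MB)
P12 (94 MB) → memory block 7 (remaining 34 MB)
Final memory blocks: [24,86] [24,26,77] [70,35,21] [74] [83] [66] [94].

7 memory blocks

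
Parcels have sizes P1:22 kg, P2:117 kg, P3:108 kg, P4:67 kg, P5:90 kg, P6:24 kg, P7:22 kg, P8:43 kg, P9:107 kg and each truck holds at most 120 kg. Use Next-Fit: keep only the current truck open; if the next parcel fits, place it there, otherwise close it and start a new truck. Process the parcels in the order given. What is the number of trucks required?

7

Put P1 (22 kg) in truck 1; 98 kg remain.
Put P2 (117 kg) in truck 2; 3 kg remain.
Put P3 (108 kg) in truck 3; 12 kg remain.
Put P4 (67 kg) in truck 4; 53 kg remain.
Put P5 (90 kg) in truck 5; 30 kg remain.
Put P6 (24 kg) in truck 5; 6 kg remain.
Put P7 (22 kg) in truck 6; 98 kg remain.
Put P8 (43 kg) in truck 6; 55 kg remain.
Put P9 (107 kg) in truck 7; 13 kg remain.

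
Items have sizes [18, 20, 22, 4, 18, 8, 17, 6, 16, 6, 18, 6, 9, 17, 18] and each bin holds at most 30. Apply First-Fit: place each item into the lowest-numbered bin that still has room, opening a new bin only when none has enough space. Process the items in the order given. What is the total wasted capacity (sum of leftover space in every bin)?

Put 18 in bin 1; 12 remain.
Put 20 in bin 2; 10 remain.
Put 22 in bin 3; 8 remain.
Put 4 in bin 1; 8 remain.
Put 18 in bin 4; 12 remain.
Put 8 in bin 1; 0 remain.
Put 17 in bin 5; 13 remain.
Put 6 in bin 2; 4 remain.
Put 16 in bin 6; 14 remain.
Put 6 in bin 3; 2 remain.
Put 18 in bin 7; 12 remain.
Put 6 in bin 4; 6 remain.
Put 9 in bin 5; 4 remain.
Put 17 in bin 8; 13 remain.
Put 18 in bin 9; 12 remain.
9 bins × 30 = 270; used 203; unused 67.

67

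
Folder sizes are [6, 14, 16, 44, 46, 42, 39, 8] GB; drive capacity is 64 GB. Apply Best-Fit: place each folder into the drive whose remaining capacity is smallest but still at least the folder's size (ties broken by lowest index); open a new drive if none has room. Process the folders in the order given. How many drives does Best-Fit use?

drive 1: place 6 GB, 58 GB left
drive 1: place 14 GB, 44 GB left
drive 1: place 16 GB, 28 GB left
drive 2: place 44 GB, 20 GB left
drive 3: place 46 GB, 18 GB left
drive 4: place 42 GB, 22 GB left
drive 5: place 39 GB, 25 GB left
drive 3: place 8 GB, 10 GB left
Final drives: [6,14,16] [44] [46,8] [42] [39].

5 drives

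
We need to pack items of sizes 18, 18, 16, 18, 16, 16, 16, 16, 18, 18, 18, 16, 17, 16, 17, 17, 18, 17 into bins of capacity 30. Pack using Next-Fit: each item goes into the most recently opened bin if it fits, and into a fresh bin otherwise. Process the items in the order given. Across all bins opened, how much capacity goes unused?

bin 1: place 18, 12 left
bin 2: place 18, 12 left
bin 3: place 16, 14 left
bin 4: place 18, 12 left
bin 5: place 16, 14 left
bin 6: place 16, 14 left
bin 7: place 16, 14 left
bin 8: place 16, 14 left
bin 9: place 18, 12 left
bin 10: place 18, 12 left
bin 11: place 18, 12 left
bin 12: place 16, 14 left
bin 13: place 17, 13 left
bin 14: place 16, 14 left
bin 15: place 17, 13 left
bin 16: place 17, 13 left
bin 17: place 18, 12 left
bin 18: place 17, 13 left
18 bins × 30 = 540; used 306; unused 234.

234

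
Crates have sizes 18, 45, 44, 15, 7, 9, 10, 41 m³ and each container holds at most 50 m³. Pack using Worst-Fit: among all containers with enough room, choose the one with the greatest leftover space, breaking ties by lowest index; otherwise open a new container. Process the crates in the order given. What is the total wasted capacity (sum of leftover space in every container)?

61

Put 18 m³ in container 1; 32 m³ remain.
Put 45 m³ in container 2; 5 m³ remain.
Put 44 m³ in container 3; 6 m³ remain.
Put 15 m³ in container 1; 17 m³ remain.
Put 7 m³ in container 1; 10 m³ remain.
Put 9 m³ in container 1; 1 m³ remain.
Put 10 m³ in container 4; 40 m³ remain.
Put 41 m³ in container 5; 9 m³ remain.
5 containers × 50 m³ = 250 m³; used 189 m³; unused 61 m³.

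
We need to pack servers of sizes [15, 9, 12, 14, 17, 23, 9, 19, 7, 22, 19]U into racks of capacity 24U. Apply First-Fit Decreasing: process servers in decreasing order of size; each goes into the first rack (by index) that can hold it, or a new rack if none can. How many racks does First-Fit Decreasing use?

8 racks

Sorted descending: 23, 22, 19, 19, 17, 15, 14, 12, 9, 9, 7.
Put 23U in rack 1; 1U remain.
Put 22U in rack 2; 2U remain.
Put 19U in rack 3; 5U remain.
Put 19U in rack 4; 5U remain.
Put 17U in rack 5; 7U remain.
Put 15U in rack 6; 9U remain.
Put 14U in rack 7; 10U remain.
Put 12U in rack 8; 12U remain.
Put 9U in rack 6; 0U remain.
Put 9U in rack 7; 1U remain.
Put 7U in rack 5; 0U remain.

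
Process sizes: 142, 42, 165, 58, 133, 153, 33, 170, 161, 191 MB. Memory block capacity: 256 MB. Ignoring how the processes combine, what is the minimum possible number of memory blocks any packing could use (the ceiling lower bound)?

Total size = 142 + 42 + 165 + 58 + 133 + 153 + 33 + 170 + 161 + 191 = 1248 MB.
⌈1248 / 256⌉ = 5.

5 memory blocks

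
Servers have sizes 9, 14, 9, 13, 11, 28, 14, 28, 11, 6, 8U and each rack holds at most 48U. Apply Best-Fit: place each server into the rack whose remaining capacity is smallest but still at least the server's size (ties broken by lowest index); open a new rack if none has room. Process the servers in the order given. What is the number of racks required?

4 racks

Put 9U in rack 1; 39U remain.
Put 14U in rack 1; 25U remain.
Put 9U in rack 1; 16U remain.
Put 13U in rack 1; 3U remain.
Put 11U in rack 2; 37U remain.
Put 28U in rack 2; 9U remain.
Put 14U in rack 3; 34U remain.
Put 28U in rack 3; 6U remain.
Put 11U in rack 4; 37U remain.
Put 6U in rack 3; 0U remain.
Put 8U in rack 2; 1U remain.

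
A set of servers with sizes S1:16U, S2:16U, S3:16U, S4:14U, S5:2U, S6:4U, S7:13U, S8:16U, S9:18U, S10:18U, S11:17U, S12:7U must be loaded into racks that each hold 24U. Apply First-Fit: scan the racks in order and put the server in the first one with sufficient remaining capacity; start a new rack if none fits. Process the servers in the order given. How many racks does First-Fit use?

9 racks

Put S1 (16U) in rack 1; 8U remain.
Put S2 (16U) in rack 2; 8U remain.
Put S3 (16U) in rack 3; 8U remain.
Put S4 (14U) in rack 4; 10U remain.
Put S5 (2U) in rack 1; 6U remain.
Put S6 (4U) in rack 1; 2U remain.
Put S7 (13U) in rack 5; 11U remain.
Put S8 (16U) in rack 6; 8U remain.
Put S9 (18U) in rack 7; 6U remain.
Put S10 (18U) in rack 8; 6U remain.
Put S11 (17U) in rack 9; 7U remain.
Put S12 (7U) in rack 2; 1U remain.
Final racks: [16,2,4] [16,7] [16] [14] [13] [16] [18] [18] [17].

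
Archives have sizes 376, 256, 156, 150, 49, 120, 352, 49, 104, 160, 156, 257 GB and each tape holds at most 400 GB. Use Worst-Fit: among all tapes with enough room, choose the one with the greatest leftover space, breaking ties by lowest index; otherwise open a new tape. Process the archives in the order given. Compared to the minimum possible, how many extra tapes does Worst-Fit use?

Worst-Fit: [376] [256,49] [156,150] [120,49,104] [352] [160,156] [257] → 7 tapes.
Total size 2185 GB; any packing needs at least ⌈2185/400⌉ = 6 tapes.
An optimal packing achieves that bound: [376] [352] [257,120] [256,104] [160,156,49] [156,150,49] → 6 tapes.
Excess: 7 − 6 = 1.

1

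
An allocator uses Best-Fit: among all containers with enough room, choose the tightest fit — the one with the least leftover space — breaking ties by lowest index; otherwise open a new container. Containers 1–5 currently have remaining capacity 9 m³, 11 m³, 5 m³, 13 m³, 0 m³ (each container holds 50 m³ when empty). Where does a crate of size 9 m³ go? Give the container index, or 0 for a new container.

1

Containers with room: container 1 (9 m³), container 2 (11 m³), container 4 (13 m³).
Tightest fit is container 1 with 9 m³ free.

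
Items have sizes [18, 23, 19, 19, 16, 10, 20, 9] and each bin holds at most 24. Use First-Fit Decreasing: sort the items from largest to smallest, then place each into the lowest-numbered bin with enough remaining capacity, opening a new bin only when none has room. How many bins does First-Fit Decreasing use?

Sorted descending: 23, 20, 19, 19, 18, 16, 10, 9.
Put 23 in bin 1; 1 remain.
Put 20 in bin 2; 4 remain.
Put 19 in bin 3; 5 remain.
Put 19 in bin 4; 5 remain.
Put 18 in bin 5; 6 remain.
Put 16 in bin 6; 8 remain.
Put 10 in bin 7; 14 remain.
Put 9 in bin 7; 5 remain.
Final bins: [23] [20] [19] [19] [18] [16] [10,9].

7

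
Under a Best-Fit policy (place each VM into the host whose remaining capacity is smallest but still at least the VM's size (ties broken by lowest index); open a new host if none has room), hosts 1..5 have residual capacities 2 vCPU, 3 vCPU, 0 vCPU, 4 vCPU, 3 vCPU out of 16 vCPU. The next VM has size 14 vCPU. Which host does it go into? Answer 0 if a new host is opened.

0

No host has ≥ 14 vCPU free, so a new host is opened.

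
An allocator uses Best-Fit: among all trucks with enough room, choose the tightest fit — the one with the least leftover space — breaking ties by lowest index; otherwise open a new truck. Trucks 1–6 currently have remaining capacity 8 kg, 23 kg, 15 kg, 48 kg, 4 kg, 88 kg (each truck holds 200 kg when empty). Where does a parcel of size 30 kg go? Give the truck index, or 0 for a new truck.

Trucks with room: truck 4 (48 kg), truck 6 (88 kg).
Tightest fit is truck 4 with 48 kg free.

4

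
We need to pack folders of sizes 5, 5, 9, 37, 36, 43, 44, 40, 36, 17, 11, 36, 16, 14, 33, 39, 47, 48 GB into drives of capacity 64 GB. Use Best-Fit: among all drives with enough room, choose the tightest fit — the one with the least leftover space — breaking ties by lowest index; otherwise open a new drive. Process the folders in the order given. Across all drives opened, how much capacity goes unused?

drive 1: place 5 GB, 59 GB left
drive 1: place 5 GB, 54 GB left
drive 1: place 9 GB, 45 GB left
drive 1: place 37 GB, 8 GB left
drive 2: place 36 GB, 28 GB left
drive 3: place 43 GB, 21 GB left
drive 4: place 44 GB, 20 GB left
drive 5: place 40 GB, 24 GB left
drive 6: place 36 GB, 28 GB left
drive 4: place 17 GB, 3 GB left
drive 3: place 11 GB, 10 GB left
drive 7: place 36 GB, 28 GB left
drive 5: place 16 GB, 8 GB left
drive 2: place 14 GB, 14 GB left
drive 8: place 33 GB, 31 GB left
drive 9: place 39 GB, 25 GB left
drive 10: place 47 GB, 17 GB left
drive 11: place 48 GB, 16 GB left
11 drives × 64 GB = 704 GB; used 516 GB; unused 188 GB.

188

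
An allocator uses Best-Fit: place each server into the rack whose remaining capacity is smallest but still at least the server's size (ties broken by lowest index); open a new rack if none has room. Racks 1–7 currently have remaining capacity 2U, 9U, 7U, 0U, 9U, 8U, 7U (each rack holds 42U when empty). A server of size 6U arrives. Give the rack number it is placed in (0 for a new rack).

Racks with room: rack 2 (9U), rack 3 (7U), rack 5 (9U), rack 6 (8U), rack 7 (7U).
Tightest fit is rack 3 with 7U free.

3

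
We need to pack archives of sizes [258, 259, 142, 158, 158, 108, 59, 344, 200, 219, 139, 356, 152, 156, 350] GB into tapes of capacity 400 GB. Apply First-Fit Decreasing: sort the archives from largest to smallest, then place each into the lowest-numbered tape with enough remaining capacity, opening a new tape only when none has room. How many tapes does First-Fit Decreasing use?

9 tapes

Sorted descending: 356, 350, 344, 259, 258, 219, 200, 158, 158, 156, 152, 142, 139, 108, 59.
tape 1: place 356 GB, 44 GB left
tape 2: place 350 GB, 50 GB left
tape 3: place 344 GB, 56 GB left
tape 4: place 259 GB, 141 GB left
tape 5: place 258 GB, 142 GB left
tape 6: place 219 GB, 181 GB left
tape 7: place 200 GB, 200 GB left
tape 6: place 158 GB, 23 GB left
tape 7: place 158 GB, 42 GB left
tape 8: place 156 GB, 244 GB left
tape 8: place 152 GB, 92 GB left
tape 5: place 142 GB, 0 GB left
tape 4: place 139 GB, 2 GB left
tape 9: place 108 GB, 292 GB left
tape 8: place 59 GB, 33 GB left
Final tapes: [356] [350] [344] [259,139] [258,142] [219,158] [200,158] [156,152,59] [108].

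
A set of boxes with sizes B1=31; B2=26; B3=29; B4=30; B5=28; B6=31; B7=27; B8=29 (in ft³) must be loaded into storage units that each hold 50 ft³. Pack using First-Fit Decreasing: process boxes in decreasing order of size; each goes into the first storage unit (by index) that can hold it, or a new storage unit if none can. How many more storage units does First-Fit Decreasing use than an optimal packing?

0

First-Fit Decreasing: [31] [31] [30] [29] [29] [28] [27] [26] → 8 storage units.
8 boxes exceed 25 ft³ (half the capacity), and no two of those can share a storage unit, so at least 8 storage units are needed.
So 8 is already optimal.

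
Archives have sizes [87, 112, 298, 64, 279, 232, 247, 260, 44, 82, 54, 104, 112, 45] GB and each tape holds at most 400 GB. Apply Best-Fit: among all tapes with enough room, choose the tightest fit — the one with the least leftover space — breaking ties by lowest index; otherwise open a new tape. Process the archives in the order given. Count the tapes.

tape 1: place 87 GB, 313 GB left
tape 1: place 112 GB, 201 GB left
tape 2: place 298 GB, 102 GB left
tape 2: place 64 GB, 38 GB left
tape 3: place 279 GB, 121 GB left
tape 4: place 232 GB, 168 GB left
tape 5: place 247 GB, 153 GB left
tape 6: place 260 GB, 140 GB left
tape 3: place 44 GB, 77 GB left
tape 6: place 82 GB, 58 GB left
tape 6: place 54 GB, 4 GB left
tape 5: place 104 GB, 49 GB left
tape 4: place 112 GB, 56 GB left
tape 5: place 45 GB, 4 GB left

6 tapes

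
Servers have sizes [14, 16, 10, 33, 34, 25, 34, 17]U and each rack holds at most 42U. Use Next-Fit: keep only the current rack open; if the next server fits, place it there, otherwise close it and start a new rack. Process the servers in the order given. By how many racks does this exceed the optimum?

1

Next-Fit: [14,16,10] [33] [34] [25] [34] [17] → 6 racks.
Total size 183U; any packing needs at least ⌈183/42⌉ = 5 racks.
An optimal packing achieves that bound: [34] [34] [33] [25,17] [16,14,10] → 5 racks.
Excess: 6 − 5 = 1.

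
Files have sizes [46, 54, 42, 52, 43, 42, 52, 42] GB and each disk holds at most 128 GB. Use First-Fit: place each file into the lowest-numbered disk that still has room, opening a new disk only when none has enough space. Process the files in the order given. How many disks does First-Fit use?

4

46 GB → disk 1 (remaining 82 GB)
54 GB → disk 1 (remaining 28 GB)
42 GB → disk 2 (remaining 86 GB)
52 GB → disk 2 (remaining 34 GB)
43 GB → disk 3 (remaining 85 GB)
42 GB → disk 3 (remaining 43 GB)
52 GB → disk 4 (remaining 76 GB)
42 GB → disk 3 (remaining 1 GB)
Final disks: [46,54] [42,52] [43,42,42] [52].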